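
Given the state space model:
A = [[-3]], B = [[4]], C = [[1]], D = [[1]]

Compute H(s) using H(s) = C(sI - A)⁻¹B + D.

(sI - A)⁻¹ = 1/(s + 3). H(s) = 1×4/(s + 3) + 1 = (s + 7)/(s + 3).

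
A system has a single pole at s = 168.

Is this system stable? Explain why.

Pole at s = 168 is in the right half-plane. Unstable.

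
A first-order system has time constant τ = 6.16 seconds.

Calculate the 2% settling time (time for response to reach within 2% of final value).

For first-order system, 2% settling time ≈ 4τ = 4 × 6.16 = 24.64 s.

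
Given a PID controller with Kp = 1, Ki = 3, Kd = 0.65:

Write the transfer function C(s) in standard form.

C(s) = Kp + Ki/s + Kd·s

Substituting values: C(s) = 1 + 3/s + 0.65s = (0.65s² + s + 3)/s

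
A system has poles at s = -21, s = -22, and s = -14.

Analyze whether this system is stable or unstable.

All poles are in the left half-plane. System is stable.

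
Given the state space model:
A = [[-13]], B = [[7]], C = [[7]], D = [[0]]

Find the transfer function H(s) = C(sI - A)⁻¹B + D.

(sI - A)⁻¹ = 1/(s + 13). H(s) = 7 × 7/(s + 13) + 0 = 49/(s + 13).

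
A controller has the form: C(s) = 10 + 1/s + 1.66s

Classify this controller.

This is a Proportional-Integral-Derivative (PID) controller.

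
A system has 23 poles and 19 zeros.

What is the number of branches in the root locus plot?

Root locus has n branches where n = number of poles = 23.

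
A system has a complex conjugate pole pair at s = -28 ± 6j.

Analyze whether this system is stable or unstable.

Real part of poles is -28 (< 0, left half-plane). Stable.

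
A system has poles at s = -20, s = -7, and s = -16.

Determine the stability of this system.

All poles are in the left half-plane. System is stable.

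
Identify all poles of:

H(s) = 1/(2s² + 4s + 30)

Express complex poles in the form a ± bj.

Discriminant = 4² - 4×2×30 = 16 - 240 = -224 < 0, so the poles are a complex conjugate pair s = (-4 ± j√224)/(2×2). Real part = -4/(2×2) = -4/4 = -1; imaginary part = ±√224/(2×2) ≈ 3.7417. Poles: s = -1 ± 3.7417j.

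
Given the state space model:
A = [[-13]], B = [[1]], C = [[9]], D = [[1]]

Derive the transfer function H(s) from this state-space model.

(sI - A)⁻¹ = 1/(s + 13). H(s) = 9×1/(s + 13) + 1 = (s + 22)/(s + 13).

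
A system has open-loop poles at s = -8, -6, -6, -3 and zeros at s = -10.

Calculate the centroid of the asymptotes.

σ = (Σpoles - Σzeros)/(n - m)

σ = (Σpoles - Σzeros)/(n - m) = (-23 - (-10))/(4 - 1) = -13/3 = -4.33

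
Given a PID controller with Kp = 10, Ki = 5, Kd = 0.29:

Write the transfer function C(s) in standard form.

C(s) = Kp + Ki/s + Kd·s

Substituting values: C(s) = 10 + 5/s + 0.29s = (0.29s² + 10s + 5)/s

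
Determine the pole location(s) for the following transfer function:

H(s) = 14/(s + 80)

Pole is where denominator = 0: s + 80 = 0, so s = -80.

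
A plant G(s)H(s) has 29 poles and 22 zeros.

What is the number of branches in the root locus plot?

Root locus has n branches where n = number of poles = 29.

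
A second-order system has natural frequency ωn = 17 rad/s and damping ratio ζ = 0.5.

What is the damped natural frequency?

ωd = ωn√(1 - ζ²) = 17√(1 - 0.5²) = 14.72 rad/s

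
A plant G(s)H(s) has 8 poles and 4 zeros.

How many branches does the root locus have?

Root locus has n branches where n = number of poles = 8.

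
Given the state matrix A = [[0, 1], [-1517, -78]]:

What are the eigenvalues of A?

det(A - λI) = λ² - (-78)λ + 1517 = (λ - (-41))(λ - (-37)). Eigenvalues: -41, -37.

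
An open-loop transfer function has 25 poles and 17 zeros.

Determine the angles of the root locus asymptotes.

n - m = 25 - 17 = 8. Angles: θk = (2k + 1)·180°/8 = 22.5°, 67.5°, 112.5°, 157.5°, 202.5°, 247.5°, 292.5°, 337.5°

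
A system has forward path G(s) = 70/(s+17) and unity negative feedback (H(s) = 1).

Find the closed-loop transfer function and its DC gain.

T(s) = G/(1+GH) = [70/(s+17)] / [1 + 70/(s+17)] = 70/(s+17+70) = 70/(s+87). DC gain = 70/87 = 0.8046.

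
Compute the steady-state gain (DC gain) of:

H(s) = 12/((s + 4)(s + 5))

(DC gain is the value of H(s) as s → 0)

DC gain = H(0) = 12/(4 × 5) = 12/20 = 0.6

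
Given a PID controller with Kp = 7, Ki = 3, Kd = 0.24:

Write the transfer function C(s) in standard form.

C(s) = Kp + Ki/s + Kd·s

Substituting values: C(s) = 7 + 3/s + 0.24s = (0.24s² + 7s + 3)/s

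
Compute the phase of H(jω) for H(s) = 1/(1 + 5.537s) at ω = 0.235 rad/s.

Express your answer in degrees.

Phase = -arctan(ωτ) = -arctan(0.235 × 5.537) = -52.5°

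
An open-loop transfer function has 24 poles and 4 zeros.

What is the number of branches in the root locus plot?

Root locus has n branches where n = number of poles = 24.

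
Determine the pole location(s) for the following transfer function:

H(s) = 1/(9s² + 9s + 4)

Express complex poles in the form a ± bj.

Discriminant = 9² - 4×9×4 = 81 - 144 = -63 < 0, so the poles are a complex conjugate pair s = (-9 ± j√63)/(2×9). Real part = -9/(2×9) = -9/18 = -0.5; imaginary part = ±√63/(2×9) ≈ 0.4410. Poles: s = -0.5 ± 0.4410j.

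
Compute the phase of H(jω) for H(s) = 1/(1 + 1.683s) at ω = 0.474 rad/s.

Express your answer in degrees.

Phase = -arctan(ωτ) = -arctan(0.474 × 1.683) = -38.6°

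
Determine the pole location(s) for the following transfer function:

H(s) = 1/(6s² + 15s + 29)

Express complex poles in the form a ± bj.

Discriminant = 15² - 4×6×29 = 225 - 696 = -471 < 0, so the poles are a complex conjugate pair s = (-15 ± j√471)/(2×6). Real part = -15/(2×6) = -15/12 = -1.25; imaginary part = ±√471/(2×6) ≈ 1.8085. Poles: s = -1.25 ± 1.8085j.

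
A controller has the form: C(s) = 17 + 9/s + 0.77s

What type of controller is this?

This is a Proportional-Integral-Derivative (PID) controller.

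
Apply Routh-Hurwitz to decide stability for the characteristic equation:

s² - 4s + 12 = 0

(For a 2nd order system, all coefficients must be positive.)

Coefficients: 1, -4, 12. b=-4 not positive, so system is unstable.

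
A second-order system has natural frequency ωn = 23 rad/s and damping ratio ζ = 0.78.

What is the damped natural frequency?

ωd = ωn√(1 - ζ²) = 23√(1 - 0.78²) = 14.39 rad/s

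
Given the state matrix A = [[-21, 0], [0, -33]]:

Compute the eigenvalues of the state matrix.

For diagonal matrix, eigenvalues are diagonal entries: λ₁ = -21, λ₂ = -33.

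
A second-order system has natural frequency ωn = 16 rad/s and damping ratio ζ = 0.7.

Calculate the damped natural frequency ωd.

ωd = ωn√(1 - ζ²) = 16√(1 - 0.7²) = 11.43 rad/s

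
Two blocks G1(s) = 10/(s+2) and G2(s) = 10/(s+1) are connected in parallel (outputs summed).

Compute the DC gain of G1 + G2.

Parallel: G_eq = G1 + G2. DC gain = G1(0) + G2(0) = 10/2 + 10/1 = 5 + 10 = 15.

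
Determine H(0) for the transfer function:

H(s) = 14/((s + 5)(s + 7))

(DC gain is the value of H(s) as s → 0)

DC gain = H(0) = 14/(5 × 7) = 14/35 = 0.4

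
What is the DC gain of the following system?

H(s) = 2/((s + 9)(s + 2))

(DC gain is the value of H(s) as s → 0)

DC gain = H(0) = 2/(9 × 2) = 2/18 = 0.1111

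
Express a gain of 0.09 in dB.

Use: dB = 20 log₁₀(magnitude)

dB = 20 log₁₀(0.09) = -20.9 dB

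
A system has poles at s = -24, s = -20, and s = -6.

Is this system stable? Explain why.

All poles are in the left half-plane. System is stable.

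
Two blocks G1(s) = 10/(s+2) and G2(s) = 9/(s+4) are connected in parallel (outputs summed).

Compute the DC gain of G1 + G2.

Parallel: G_eq = G1 + G2. DC gain = G1(0) + G2(0) = 10/2 + 9/4 = 5 + 2.25 = 7.25.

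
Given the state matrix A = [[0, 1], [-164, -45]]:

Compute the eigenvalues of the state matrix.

det(A - λI) = λ² - (-45)λ + 164 = (λ - (-4))(λ - (-41)). Eigenvalues: -4, -41.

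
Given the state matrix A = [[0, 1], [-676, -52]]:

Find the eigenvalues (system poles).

det(A - λI) = λ² - (-52)λ + 676 = (λ - (-26))(λ - (-26)). Eigenvalues: -26, -26.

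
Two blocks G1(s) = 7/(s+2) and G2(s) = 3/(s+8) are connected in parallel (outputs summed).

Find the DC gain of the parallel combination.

Parallel: G_eq = G1 + G2. DC gain = G1(0) + G2(0) = 7/2 + 3/8 = 3.5 + 0.375 = 3.875.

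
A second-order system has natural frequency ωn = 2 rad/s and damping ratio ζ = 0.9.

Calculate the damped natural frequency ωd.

ωd = ωn√(1 - ζ²) = 2√(1 - 0.9²) = 0.87 rad/s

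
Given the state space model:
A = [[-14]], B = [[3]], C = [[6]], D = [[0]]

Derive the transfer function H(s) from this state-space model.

(sI - A)⁻¹ = 1/(s + 14). H(s) = 6 × 3/(s + 14) + 0 = 18/(s + 14).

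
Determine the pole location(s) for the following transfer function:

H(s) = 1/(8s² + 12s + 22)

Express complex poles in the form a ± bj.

Discriminant = 12² - 4×8×22 = 144 - 704 = -560 < 0, so the poles are a complex conjugate pair s = (-12 ± j√560)/(2×8). Real part = -12/(2×8) = -12/16 = -0.75; imaginary part = ±√560/(2×8) ≈ 1.4790. Poles: s = -0.75 ± 1.4790j.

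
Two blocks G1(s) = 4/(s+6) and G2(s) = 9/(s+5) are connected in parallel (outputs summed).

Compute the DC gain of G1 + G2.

Parallel: G_eq = G1 + G2. DC gain = G1(0) + G2(0) = 4/6 + 9/5 = 0.6667 + 1.8 = 2.4667.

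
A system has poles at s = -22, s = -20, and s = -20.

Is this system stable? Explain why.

All poles are in the left half-plane. System is stable.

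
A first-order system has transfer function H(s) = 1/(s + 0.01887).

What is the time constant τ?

For H(s) = 1/(s + 1/τ), the pole is at -1/τ = -0.01887, so τ = 1/0.01887 = 52.99 s.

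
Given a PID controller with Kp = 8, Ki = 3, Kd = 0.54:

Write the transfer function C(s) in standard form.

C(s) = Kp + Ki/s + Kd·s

Substituting values: C(s) = 8 + 3/s + 0.54s = (0.54s² + 8s + 3)/s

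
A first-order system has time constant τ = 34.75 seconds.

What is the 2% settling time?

For first-order system, 2% settling time ≈ 4τ = 4 × 34.75 = 139.0 s.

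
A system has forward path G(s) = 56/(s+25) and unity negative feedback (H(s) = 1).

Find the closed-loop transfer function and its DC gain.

T(s) = G/(1+GH) = [56/(s+25)] / [1 + 56/(s+25)] = 56/(s+25+56) = 56/(s+81). DC gain = 56/81 = 0.6914.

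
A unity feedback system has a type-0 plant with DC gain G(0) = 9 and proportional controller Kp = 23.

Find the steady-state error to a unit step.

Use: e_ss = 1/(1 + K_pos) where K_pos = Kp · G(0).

K_pos = Kp · G(0) = 23 × 9 = 207. e_ss = 1/(1 + 207) = 0.0048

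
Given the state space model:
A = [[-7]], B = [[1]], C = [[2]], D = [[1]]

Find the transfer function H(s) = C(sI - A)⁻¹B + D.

(sI - A)⁻¹ = 1/(s + 7). H(s) = 2×1/(s + 7) + 1 = (s + 9)/(s + 7).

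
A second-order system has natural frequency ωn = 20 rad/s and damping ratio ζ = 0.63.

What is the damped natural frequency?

ωd = ωn√(1 - ζ²) = 20√(1 - 0.63²) = 15.53 rad/s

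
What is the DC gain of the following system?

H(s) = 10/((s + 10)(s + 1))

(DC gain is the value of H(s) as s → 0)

DC gain = H(0) = 10/(10 × 1) = 10/10 = 1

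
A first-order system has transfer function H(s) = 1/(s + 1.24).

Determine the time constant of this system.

For H(s) = 1/(s + 1/τ), the pole is at -1/τ = -1.24, so τ = 1/1.24 = 0.8065 s.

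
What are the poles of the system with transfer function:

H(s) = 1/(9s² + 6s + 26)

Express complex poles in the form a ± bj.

Discriminant = 6² - 4×9×26 = 36 - 936 = -900 < 0, so the poles are a complex conjugate pair s = (-6 ± j√900)/(2×9). Real part = -6/(2×9) = -6/18 ≈ -0.3333; imaginary part = ±√900/(2×9) = 30/18 ≈ 1.6667. Poles: s = -0.3333 ± 1.6667j.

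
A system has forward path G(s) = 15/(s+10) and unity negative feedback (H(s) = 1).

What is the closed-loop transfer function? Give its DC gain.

T(s) = G/(1+GH) = [15/(s+10)] / [1 + 15/(s+10)] = 15/(s+10+15) = 15/(s+25). DC gain = 15/25 = 0.6.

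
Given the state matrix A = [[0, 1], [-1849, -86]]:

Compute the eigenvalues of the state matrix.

det(A - λI) = λ² - (-86)λ + 1849 = (λ - (-43))(λ - (-43)). Eigenvalues: -43, -43.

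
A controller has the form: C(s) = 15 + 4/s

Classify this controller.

This is a Proportional-Integral (PI) controller.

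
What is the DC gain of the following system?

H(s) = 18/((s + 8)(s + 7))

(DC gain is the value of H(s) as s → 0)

DC gain = H(0) = 18/(8 × 7) = 18/56 = 0.3214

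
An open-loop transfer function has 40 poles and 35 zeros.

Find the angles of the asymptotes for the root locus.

n - m = 40 - 35 = 5. Angles: θk = (2k + 1)·180°/5 = 36°, 108°, 180°, 252°, 324°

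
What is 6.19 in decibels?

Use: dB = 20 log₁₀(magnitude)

dB = 20 log₁₀(6.19) = 15.8 dB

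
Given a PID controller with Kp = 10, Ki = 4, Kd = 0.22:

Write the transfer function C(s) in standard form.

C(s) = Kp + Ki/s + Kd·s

Substituting values: C(s) = 10 + 4/s + 0.22s = (0.22s² + 10s + 4)/s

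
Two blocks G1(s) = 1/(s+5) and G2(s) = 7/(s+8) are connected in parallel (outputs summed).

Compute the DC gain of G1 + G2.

Parallel: G_eq = G1 + G2. DC gain = G1(0) + G2(0) = 1/5 + 7/8 = 0.2 + 0.875 = 1.075.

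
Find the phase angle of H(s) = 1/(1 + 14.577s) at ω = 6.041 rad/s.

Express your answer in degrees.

Phase = -arctan(ωτ) = -arctan(6.041 × 14.577) = -89.3°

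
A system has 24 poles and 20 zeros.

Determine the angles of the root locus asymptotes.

n - m = 24 - 20 = 4. Angles: θk = (2k + 1)·180°/4 = 45°, 135°, 225°, 315°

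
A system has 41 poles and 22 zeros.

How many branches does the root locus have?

Root locus has n branches where n = number of poles = 41.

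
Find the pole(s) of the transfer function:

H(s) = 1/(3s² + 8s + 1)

Discriminant = 8² - 4×3×1 = 64 - 12 = 52 > 0, so two distinct real poles. Using quadratic formula: s = (-8 ± √52)/(2×3) = (-8 ± √52)/6, with √52 ≈ 7.2111. s₁ ≈ -0.1315, s₂ ≈ -2.5352. Poles: s₁ = -0.1315, s₂ = -2.5352.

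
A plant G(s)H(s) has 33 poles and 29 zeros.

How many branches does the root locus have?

Root locus has n branches where n = number of poles = 33.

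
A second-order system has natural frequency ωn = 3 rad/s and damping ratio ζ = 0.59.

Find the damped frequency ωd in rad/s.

ωd = ωn√(1 - ζ²) = 3√(1 - 0.59²) = 2.42 rad/s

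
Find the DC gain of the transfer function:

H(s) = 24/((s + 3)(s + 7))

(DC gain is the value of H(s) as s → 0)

DC gain = H(0) = 24/(3 × 7) = 24/21 = 1.1429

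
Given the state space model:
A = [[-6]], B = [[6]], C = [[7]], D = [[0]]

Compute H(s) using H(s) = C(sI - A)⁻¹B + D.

(sI - A)⁻¹ = 1/(s + 6). H(s) = 7 × 6/(s + 6) + 0 = 42/(s + 6).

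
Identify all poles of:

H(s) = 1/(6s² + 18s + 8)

Discriminant = 18² - 4×6×8 = 324 - 192 = 132 > 0, so two distinct real poles. Using quadratic formula: s = (-18 ± √132)/(2×6) = (-18 ± √132)/12, with √132 ≈ 11.4891. s₁ ≈ -0.5426, s₂ ≈ -2.4574. Poles: s₁ = -0.5426, s₂ = -2.4574.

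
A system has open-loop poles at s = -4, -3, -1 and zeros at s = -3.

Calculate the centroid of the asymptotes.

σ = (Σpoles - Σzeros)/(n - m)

σ = (Σpoles - Σzeros)/(n - m) = (-8 - (-3))/(3 - 1) = -5/2 = -2.5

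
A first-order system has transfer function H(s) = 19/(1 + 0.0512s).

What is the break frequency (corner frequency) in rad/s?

Corner frequency = 1/τ = 1/0.0512 = 19.531 rad/s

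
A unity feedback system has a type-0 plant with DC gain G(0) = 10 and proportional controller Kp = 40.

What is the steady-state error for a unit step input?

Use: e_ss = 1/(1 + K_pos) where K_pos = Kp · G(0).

K_pos = Kp · G(0) = 40 × 10 = 400. e_ss = 1/(1 + 400) = 0.0025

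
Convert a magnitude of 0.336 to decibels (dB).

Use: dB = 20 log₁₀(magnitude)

dB = 20 log₁₀(0.336) = -9.5 dB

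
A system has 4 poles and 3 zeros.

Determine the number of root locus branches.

Root locus has n branches where n = number of poles = 4.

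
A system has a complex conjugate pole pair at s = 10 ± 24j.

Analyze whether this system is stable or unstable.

Real part of poles is 10 (> 0, right half-plane). Unstable.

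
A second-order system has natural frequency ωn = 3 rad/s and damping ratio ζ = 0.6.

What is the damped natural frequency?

ωd = ωn√(1 - ζ²) = 3√(1 - 0.6²) = 2.4 rad/s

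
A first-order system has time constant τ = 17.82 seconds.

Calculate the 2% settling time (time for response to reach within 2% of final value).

For first-order system, 2% settling time ≈ 4τ = 4 × 17.82 = 71.28 s.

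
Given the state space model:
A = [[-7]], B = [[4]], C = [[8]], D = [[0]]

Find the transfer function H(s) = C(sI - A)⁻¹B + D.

(sI - A)⁻¹ = 1/(s + 7). H(s) = 8 × 4/(s + 7) + 0 = 32/(s + 7).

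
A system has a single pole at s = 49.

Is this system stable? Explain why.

Pole at s = 49 is in the right half-plane. Unstable.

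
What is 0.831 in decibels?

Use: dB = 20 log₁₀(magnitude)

dB = 20 log₁₀(0.831) = -1.6 dB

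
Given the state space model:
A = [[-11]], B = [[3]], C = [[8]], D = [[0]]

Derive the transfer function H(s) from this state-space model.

(sI - A)⁻¹ = 1/(s + 11). H(s) = 8 × 3/(s + 11) + 0 = 24/(s + 11).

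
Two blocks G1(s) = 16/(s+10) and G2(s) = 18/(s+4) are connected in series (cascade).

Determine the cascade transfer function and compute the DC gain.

Series: multiply transfer functions. G_eq = 16/(s+10) × 18/(s+4) = 288/((s+10)(s+4)). DC gain = 288/(10×4) = 7.2.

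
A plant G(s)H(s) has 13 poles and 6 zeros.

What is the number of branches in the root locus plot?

Root locus has n branches where n = number of poles = 13.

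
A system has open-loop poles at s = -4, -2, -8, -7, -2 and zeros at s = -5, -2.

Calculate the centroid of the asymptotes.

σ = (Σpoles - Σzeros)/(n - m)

σ = (Σpoles - Σzeros)/(n - m) = (-23 - (-7))/(5 - 2) = -16/3 = -5.33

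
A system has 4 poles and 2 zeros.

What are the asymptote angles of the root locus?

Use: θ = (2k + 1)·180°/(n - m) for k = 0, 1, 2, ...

n - m = 4 - 2 = 2. Angles: θk = (2k + 1)·180°/2 = 90°, 270°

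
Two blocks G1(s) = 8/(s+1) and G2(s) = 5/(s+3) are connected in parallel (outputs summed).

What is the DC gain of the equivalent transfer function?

Parallel: G_eq = G1 + G2. DC gain = G1(0) + G2(0) = 8/1 + 5/3 = 8 + 1.6667 = 9.6667.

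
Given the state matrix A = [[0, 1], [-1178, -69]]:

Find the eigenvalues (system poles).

det(A - λI) = λ² - (-69)λ + 1178 = (λ - (-31))(λ - (-38)). Eigenvalues: -31, -38.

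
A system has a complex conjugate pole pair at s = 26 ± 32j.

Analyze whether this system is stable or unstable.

Real part of poles is 26 (> 0, right half-plane). Unstable.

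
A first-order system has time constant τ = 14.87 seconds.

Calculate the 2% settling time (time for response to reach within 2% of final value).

For first-order system, 2% settling time ≈ 4τ = 4 × 14.87 = 59.48 s.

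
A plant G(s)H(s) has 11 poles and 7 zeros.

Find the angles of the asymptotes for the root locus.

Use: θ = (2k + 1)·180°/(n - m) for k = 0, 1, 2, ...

n - m = 11 - 7 = 4. Angles: θk = (2k + 1)·180°/4 = 45°, 135°, 225°, 315°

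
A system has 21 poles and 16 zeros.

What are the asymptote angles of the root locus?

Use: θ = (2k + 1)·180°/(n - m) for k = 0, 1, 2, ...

n - m = 21 - 16 = 5. Angles: θk = (2k + 1)·180°/5 = 36°, 108°, 180°, 252°, 324°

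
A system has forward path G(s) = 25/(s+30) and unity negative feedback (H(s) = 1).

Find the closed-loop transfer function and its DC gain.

T(s) = G/(1+GH) = [25/(s+30)] / [1 + 25/(s+30)] = 25/(s+30+25) = 25/(s+55). DC gain = 25/55 = 0.4545.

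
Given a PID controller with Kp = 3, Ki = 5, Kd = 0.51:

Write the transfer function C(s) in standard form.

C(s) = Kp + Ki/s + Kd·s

Substituting values: C(s) = 3 + 5/s + 0.51s = (0.51s² + 3s + 5)/s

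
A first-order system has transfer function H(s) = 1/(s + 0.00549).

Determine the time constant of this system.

For H(s) = 1/(s + 1/τ), the pole is at -1/τ = -0.00549, so τ = 1/0.00549 = 182.1 s.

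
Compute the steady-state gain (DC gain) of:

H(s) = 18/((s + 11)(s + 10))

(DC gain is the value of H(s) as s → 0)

DC gain = H(0) = 18/(11 × 10) = 18/110 = 0.1636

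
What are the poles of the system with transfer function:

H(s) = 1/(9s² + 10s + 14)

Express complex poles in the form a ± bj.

Discriminant = 10² - 4×9×14 = 100 - 504 = -404 < 0, so the poles are a complex conjugate pair s = (-10 ± j√404)/(2×9). Real part = -10/(2×9) = -10/18 ≈ -0.5556; imaginary part = ±√404/(2×9) ≈ 1.1167. Poles: s = -0.5556 ± 1.1167j.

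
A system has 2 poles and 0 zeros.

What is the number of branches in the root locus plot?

Root locus has n branches where n = number of poles = 2.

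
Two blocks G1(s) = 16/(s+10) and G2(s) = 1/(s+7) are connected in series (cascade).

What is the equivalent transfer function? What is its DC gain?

Series: multiply transfer functions. G_eq = 16/(s+10) × 1/(s+7) = 16/((s+10)(s+7)). DC gain = 16/(10×7) = 0.2286.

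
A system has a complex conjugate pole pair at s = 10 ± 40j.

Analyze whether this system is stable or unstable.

Real part of poles is 10 (> 0, right half-plane). Unstable.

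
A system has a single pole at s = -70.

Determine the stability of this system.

Pole at s = -70 is in the left half-plane. Stable.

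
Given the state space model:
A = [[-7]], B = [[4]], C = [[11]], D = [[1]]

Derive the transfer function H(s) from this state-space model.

(sI - A)⁻¹ = 1/(s + 7). H(s) = 11×4/(s + 7) + 1 = (s + 51)/(s + 7).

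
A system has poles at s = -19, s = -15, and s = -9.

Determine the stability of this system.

All poles are in the left half-plane. System is stable.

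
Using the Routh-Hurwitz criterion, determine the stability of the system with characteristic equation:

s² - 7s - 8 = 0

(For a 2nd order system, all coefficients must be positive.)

Coefficients: 1, -7, -8. b=-7, c=-8 not positive, so system is unstable.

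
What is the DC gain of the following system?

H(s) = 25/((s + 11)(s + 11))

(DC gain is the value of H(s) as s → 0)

DC gain = H(0) = 25/(11 × 11) = 25/121 = 0.2066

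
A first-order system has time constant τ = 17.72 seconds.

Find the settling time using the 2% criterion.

For first-order system, 2% settling time ≈ 4τ = 4 × 17.72 = 70.88 s.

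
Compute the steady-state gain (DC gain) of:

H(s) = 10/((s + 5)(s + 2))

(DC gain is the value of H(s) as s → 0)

DC gain = H(0) = 10/(5 × 2) = 10/10 = 1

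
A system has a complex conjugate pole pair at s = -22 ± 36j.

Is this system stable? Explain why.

Real part of poles is -22 (< 0, left half-plane). Stable.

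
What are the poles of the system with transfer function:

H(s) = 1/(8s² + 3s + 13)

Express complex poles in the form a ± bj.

Discriminant = 3² - 4×8×13 = 9 - 416 = -407 < 0, so the poles are a complex conjugate pair s = (-3 ± j√407)/(2×8). Real part = -3/(2×8) = -3/16 = -0.1875; imaginary part = ±√407/(2×8) ≈ 1.2609. Poles: s = -0.1875 ± 1.2609j.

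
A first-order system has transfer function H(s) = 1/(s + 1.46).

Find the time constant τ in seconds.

For H(s) = 1/(s + 1/τ), the pole is at -1/τ = -1.46, so τ = 1/1.46 = 0.6849 s.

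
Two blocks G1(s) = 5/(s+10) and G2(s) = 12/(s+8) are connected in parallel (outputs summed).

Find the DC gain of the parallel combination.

Parallel: G_eq = G1 + G2. DC gain = G1(0) + G2(0) = 5/10 + 12/8 = 0.5 + 1.5 = 2.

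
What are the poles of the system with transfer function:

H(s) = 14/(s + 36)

Pole is where denominator = 0: s + 36 = 0, so s = -36.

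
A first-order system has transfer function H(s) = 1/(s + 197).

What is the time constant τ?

For H(s) = 1/(s + 1/τ), the pole is at -1/τ = -197, so τ = 1/197 = 0.0051 s.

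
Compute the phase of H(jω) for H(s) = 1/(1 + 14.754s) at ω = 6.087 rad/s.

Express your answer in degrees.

Phase = -arctan(ωτ) = -arctan(6.087 × 14.754) = -89.4°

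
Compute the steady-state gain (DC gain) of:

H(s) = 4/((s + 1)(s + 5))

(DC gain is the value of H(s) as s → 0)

DC gain = H(0) = 4/(1 × 5) = 4/5 = 0.8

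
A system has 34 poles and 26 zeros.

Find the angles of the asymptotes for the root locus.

n - m = 34 - 26 = 8. Angles: θk = (2k + 1)·180°/8 = 22.5°, 67.5°, 112.5°, 157.5°, 202.5°, 247.5°, 292.5°, 337.5°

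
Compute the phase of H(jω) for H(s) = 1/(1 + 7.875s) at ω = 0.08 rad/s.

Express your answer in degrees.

Phase = -arctan(ωτ) = -arctan(0.08 × 7.875) = -32.2°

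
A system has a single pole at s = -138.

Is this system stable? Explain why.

Pole at s = -138 is in the left half-plane. Stable.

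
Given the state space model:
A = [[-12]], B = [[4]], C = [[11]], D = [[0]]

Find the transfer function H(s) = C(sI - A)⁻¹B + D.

(sI - A)⁻¹ = 1/(s + 12). H(s) = 11 × 4/(s + 12) + 0 = 44/(s + 12).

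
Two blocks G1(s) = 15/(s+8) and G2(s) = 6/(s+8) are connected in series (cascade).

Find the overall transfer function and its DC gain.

Series: multiply transfer functions. G_eq = 15/(s+8) × 6/(s+8) = 90/((s+8)(s+8)). DC gain = 90/(8×8) = 1.40625.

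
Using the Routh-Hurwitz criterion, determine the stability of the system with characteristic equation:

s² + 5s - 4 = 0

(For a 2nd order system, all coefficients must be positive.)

Coefficients: 1, 5, -4. c=-4 not positive, so system is unstable.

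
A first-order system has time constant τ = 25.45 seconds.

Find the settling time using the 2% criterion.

For first-order system, 2% settling time ≈ 4τ = 4 × 25.45 = 101.8 s.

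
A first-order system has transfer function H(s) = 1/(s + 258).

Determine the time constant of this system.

For H(s) = 1/(s + 1/τ), the pole is at -1/τ = -258, so τ = 1/258 = 0.0039 s.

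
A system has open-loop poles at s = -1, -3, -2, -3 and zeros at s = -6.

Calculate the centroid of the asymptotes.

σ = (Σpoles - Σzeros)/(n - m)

σ = (Σpoles - Σzeros)/(n - m) = (-9 - (-6))/(4 - 1) = -3/3 = -1.0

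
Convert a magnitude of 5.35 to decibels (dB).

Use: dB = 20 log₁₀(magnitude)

dB = 20 log₁₀(5.35) = 14.6 dB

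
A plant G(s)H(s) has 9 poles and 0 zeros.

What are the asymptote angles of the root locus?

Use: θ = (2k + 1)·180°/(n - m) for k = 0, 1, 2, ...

n - m = 9 - 0 = 9. Angles: θk = (2k + 1)·180°/9 = 20°, 60°, 100°, 140°, 180°, 220°, 260°, 300°, 340°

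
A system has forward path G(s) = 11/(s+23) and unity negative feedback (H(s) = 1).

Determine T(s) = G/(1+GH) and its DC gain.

T(s) = G/(1+GH) = [11/(s+23)] / [1 + 11/(s+23)] = 11/(s+23+11) = 11/(s+34). DC gain = 11/34 = 0.3235.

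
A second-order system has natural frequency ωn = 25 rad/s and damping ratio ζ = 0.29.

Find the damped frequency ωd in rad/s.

ωd = ωn√(1 - ζ²) = 25√(1 - 0.29²) = 23.93 rad/s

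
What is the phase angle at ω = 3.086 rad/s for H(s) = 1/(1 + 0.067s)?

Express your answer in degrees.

Phase = -arctan(ωτ) = -arctan(3.086 × 0.067) = -11.7°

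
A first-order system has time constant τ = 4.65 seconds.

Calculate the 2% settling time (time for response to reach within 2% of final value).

For first-order system, 2% settling time ≈ 4τ = 4 × 4.65 = 18.6 s.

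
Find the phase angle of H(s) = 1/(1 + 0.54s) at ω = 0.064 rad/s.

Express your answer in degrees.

Phase = -arctan(ωτ) = -arctan(0.064 × 0.54) = -2.0°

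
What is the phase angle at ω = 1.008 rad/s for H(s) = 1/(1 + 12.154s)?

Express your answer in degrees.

Phase = -arctan(ωτ) = -arctan(1.008 × 12.154) = -85.3°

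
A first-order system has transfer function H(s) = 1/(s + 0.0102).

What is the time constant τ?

For H(s) = 1/(s + 1/τ), the pole is at -1/τ = -0.0102, so τ = 1/0.0102 = 98.04 s.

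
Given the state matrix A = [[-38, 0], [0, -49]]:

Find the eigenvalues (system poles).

For diagonal matrix, eigenvalues are diagonal entries: λ₁ = -38, λ₂ = -49.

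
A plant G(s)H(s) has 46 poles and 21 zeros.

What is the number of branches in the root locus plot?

Root locus has n branches where n = number of poles = 46.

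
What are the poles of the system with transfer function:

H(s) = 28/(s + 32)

Pole is where denominator = 0: s + 32 = 0, so s = -32.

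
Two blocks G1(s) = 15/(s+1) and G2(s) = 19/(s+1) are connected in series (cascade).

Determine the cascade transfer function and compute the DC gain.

Series: multiply transfer functions. G_eq = 15/(s+1) × 19/(s+1) = 285/((s+1)(s+1)). DC gain = 285/(1×1) = 285.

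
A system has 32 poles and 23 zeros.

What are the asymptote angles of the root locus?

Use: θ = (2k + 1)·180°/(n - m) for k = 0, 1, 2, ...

n - m = 32 - 23 = 9. Angles: θk = (2k + 1)·180°/9 = 20°, 60°, 100°, 140°, 180°, 220°, 260°, 300°, 340°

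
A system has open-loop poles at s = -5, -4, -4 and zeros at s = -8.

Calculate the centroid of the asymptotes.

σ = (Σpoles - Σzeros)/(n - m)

σ = (Σpoles - Σzeros)/(n - m) = (-13 - (-8))/(3 - 1) = -5/2 = -2.5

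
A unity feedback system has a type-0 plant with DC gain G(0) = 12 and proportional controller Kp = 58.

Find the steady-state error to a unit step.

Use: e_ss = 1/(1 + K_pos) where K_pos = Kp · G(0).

K_pos = Kp · G(0) = 58 × 12 = 696. e_ss = 1/(1 + 696) = 0.0014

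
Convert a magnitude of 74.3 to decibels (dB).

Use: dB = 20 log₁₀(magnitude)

dB = 20 log₁₀(74.3) = 37.4 dB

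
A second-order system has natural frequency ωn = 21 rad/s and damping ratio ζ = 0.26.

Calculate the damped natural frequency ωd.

ωd = ωn√(1 - ζ²) = 21√(1 - 0.26²) = 20.28 rad/s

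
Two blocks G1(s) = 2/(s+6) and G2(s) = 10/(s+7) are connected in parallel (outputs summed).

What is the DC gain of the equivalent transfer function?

Parallel: G_eq = G1 + G2. DC gain = G1(0) + G2(0) = 2/6 + 10/7 = 0.3333 + 1.4286 = 1.7619.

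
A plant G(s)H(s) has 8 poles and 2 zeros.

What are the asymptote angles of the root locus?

n - m = 8 - 2 = 6. Angles: θk = (2k + 1)·180°/6 = 30°, 90°, 150°, 210°, 270°, 330°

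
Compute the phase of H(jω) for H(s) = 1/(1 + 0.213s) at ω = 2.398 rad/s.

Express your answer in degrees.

Phase = -arctan(ωτ) = -arctan(2.398 × 0.213) = -27.1°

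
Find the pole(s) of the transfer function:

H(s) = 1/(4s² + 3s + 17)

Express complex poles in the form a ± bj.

Discriminant = 3² - 4×4×17 = 9 - 272 = -263 < 0, so the poles are a complex conjugate pair s = (-3 ± j√263)/(2×4). Real part = -3/(2×4) = -3/8 = -0.375; imaginary part = ±√263/(2×4) ≈ 2.0272. Poles: s = -0.375 ± 2.0272j.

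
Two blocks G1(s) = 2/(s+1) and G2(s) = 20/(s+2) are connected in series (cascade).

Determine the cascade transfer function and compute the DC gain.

Series: multiply transfer functions. G_eq = 2/(s+1) × 20/(s+2) = 40/((s+1)(s+2)). DC gain = 40/(1×2) = 20.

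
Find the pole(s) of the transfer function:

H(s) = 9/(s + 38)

Pole is where denominator = 0: s + 38 = 0, so s = -38.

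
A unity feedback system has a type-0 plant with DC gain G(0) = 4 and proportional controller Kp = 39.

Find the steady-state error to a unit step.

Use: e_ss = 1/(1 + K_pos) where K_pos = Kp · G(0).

K_pos = Kp · G(0) = 39 × 4 = 156. e_ss = 1/(1 + 156) = 0.0064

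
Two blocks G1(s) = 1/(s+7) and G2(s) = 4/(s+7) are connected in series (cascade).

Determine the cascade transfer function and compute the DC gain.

Series: multiply transfer functions. G_eq = 1/(s+7) × 4/(s+7) = 4/((s+7)(s+7)). DC gain = 4/(7×7) = 0.0816.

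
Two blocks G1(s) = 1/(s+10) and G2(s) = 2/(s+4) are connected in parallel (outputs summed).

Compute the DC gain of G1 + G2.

Parallel: G_eq = G1 + G2. DC gain = G1(0) + G2(0) = 1/10 + 2/4 = 0.1 + 0.5 = 0.6.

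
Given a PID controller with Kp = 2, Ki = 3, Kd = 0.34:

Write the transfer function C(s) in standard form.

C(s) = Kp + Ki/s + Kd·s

Substituting values: C(s) = 2 + 3/s + 0.34s = (0.34s² + 2s + 3)/s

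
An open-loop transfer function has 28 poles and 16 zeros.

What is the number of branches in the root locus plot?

Root locus has n branches where n = number of poles = 28.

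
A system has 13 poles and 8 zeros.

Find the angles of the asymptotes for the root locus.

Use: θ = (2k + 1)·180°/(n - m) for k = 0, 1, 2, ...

n - m = 13 - 8 = 5. Angles: θk = (2k + 1)·180°/5 = 36°, 108°, 180°, 252°, 324°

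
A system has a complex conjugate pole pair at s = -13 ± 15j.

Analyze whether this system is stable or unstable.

Real part of poles is -13 (< 0, left half-plane). Stable.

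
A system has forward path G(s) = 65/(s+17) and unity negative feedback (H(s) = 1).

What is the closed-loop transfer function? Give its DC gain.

T(s) = G/(1+GH) = [65/(s+17)] / [1 + 65/(s+17)] = 65/(s+17+65) = 65/(s+82). DC gain = 65/82 = 0.7927.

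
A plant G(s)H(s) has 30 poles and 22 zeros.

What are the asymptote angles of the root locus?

n - m = 30 - 22 = 8. Angles: θk = (2k + 1)·180°/8 = 22.5°, 67.5°, 112.5°, 157.5°, 202.5°, 247.5°, 292.5°, 337.5°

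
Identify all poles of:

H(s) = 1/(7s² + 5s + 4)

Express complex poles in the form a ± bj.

Discriminant = 5² - 4×7×4 = 25 - 112 = -87 < 0, so the poles are a complex conjugate pair s = (-5 ± j√87)/(2×7). Real part = -5/(2×7) = -5/14 ≈ -0.3571; imaginary part = ±√87/(2×7) ≈ 0.6662. Poles: s = -0.3571 ± 0.6662j.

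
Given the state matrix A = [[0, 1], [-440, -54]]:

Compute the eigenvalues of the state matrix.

det(A - λI) = λ² - (-54)λ + 440 = (λ - (-44))(λ - (-10)). Eigenvalues: -44, -10.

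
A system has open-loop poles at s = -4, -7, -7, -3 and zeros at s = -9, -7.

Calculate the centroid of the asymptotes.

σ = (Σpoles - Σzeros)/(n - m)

σ = (Σpoles - Σzeros)/(n - m) = (-21 - (-16))/(4 - 2) = -5/2 = -2.5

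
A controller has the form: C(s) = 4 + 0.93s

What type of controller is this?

This is a Proportional-Derivative (PD) controller.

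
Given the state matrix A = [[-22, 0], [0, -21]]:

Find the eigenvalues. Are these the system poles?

For diagonal matrix, eigenvalues are diagonal entries: λ₁ = -22, λ₂ = -21. Eigenvalues of A = system poles.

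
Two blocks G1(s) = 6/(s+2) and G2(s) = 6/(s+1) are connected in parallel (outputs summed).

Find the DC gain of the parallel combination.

Parallel: G_eq = G1 + G2. DC gain = G1(0) + G2(0) = 6/2 + 6/1 = 3 + 6 = 9.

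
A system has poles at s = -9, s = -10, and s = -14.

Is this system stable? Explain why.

All poles are in the left half-plane. System is stable.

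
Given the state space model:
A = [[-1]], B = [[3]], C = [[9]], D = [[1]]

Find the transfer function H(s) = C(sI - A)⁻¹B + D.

(sI - A)⁻¹ = 1/(s + 1). H(s) = 9×3/(s + 1) + 1 = (s + 28)/(s + 1).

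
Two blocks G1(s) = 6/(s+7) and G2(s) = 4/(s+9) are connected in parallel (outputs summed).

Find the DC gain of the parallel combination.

Parallel: G_eq = G1 + G2. DC gain = G1(0) + G2(0) = 6/7 + 4/9 = 0.8571 + 0.4444 = 1.3016.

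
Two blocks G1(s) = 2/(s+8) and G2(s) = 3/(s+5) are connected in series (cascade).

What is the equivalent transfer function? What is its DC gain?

Series: multiply transfer functions. G_eq = 2/(s+8) × 3/(s+5) = 6/((s+8)(s+5)). DC gain = 6/(8×5) = 0.15.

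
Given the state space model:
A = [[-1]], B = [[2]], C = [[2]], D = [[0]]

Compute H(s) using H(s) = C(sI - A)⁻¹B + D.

(sI - A)⁻¹ = 1/(s + 1). H(s) = 2 × 2/(s + 1) + 0 = 4/(s + 1).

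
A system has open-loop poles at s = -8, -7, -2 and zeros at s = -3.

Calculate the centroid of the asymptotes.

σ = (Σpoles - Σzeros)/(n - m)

σ = (Σpoles - Σzeros)/(n - m) = (-17 - (-3))/(3 - 1) = -14/2 = -7.0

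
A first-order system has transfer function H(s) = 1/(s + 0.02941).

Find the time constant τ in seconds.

For H(s) = 1/(s + 1/τ), the pole is at -1/τ = -0.02941, so τ = 1/0.02941 = 34 s.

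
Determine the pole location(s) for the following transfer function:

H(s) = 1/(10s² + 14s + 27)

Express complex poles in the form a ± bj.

Discriminant = 14² - 4×10×27 = 196 - 1080 = -884 < 0, so the poles are a complex conjugate pair s = (-14 ± j√884)/(2×10). Real part = -14/(2×10) = -14/20 = -0.7; imaginary part = ±√884/(2×10) ≈ 1.4866. Poles: s = -0.7 ± 1.4866j.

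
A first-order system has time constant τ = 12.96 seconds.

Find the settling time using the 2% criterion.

For first-order system, 2% settling time ≈ 4τ = 4 × 12.96 = 51.84 s.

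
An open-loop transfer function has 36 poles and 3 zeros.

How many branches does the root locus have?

Root locus has n branches where n = number of poles = 36.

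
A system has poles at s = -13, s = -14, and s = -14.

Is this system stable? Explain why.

All poles are in the left half-plane. System is stable.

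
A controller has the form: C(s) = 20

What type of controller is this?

This is a Proportional (P) controller.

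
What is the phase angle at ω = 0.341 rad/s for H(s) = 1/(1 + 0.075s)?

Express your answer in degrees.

Phase = -arctan(ωτ) = -arctan(0.341 × 0.075) = -1.5°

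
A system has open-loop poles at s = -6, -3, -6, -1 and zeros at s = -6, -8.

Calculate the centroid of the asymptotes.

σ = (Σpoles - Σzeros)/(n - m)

σ = (Σpoles - Σzeros)/(n - m) = (-16 - (-14))/(4 - 2) = -2/2 = -1.0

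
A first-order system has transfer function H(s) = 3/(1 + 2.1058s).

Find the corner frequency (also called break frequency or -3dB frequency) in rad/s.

Corner frequency = 1/τ = 1/2.1058 = 0.475 rad/s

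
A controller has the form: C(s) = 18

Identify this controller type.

This is a Proportional (P) controller.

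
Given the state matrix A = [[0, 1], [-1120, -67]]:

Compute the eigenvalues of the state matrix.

det(A - λI) = λ² - (-67)λ + 1120 = (λ - (-35))(λ - (-32)). Eigenvalues: -35, -32.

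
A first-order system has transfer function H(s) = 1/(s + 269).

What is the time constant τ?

For H(s) = 1/(s + 1/τ), the pole is at -1/τ = -269, so τ = 1/269 = 0.0037 s.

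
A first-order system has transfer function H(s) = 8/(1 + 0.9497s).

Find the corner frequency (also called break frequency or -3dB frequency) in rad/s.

Corner frequency = 1/τ = 1/0.9497 = 1.053 rad/s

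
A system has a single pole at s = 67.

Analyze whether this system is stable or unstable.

Pole at s = 67 is in the right half-plane. Unstable.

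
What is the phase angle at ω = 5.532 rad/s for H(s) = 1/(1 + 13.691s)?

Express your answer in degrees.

Phase = -arctan(ωτ) = -arctan(5.532 × 13.691) = -89.2°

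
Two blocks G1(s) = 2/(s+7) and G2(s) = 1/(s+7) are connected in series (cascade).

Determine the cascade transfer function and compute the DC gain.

Series: multiply transfer functions. G_eq = 2/(s+7) × 1/(s+7) = 2/((s+7)(s+7)). DC gain = 2/(7×7) = 0.0408.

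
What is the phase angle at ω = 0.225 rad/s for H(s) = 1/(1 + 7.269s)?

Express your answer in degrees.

Phase = -arctan(ωτ) = -arctan(0.225 × 7.269) = -58.6°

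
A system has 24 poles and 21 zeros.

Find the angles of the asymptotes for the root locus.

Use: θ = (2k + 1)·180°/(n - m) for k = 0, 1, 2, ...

n - m = 24 - 21 = 3. Angles: θk = (2k + 1)·180°/3 = 60°, 180°, 300°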